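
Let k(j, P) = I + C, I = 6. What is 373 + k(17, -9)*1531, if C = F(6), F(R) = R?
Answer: 18745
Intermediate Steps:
C = 6
k(j, P) = 12 (k(j, P) = 6 + 6 = 12)
373 + k(17, -9)*1531 = 373 + 12*1531 = 373 + 18372 = 18745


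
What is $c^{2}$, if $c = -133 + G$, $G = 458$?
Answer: $105625$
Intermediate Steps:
$c = 325$ ($c = -133 + 458 = 325$)
$c^{2} = 325^{2} = 105625$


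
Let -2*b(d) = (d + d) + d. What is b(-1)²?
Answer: 9/4 ≈ 2.2500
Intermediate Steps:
b(d) = -3*d/2 (b(d) = -((d + d) + d)/2 = -(2*d + d)/2 = -3*d/2)
b(-1)² = (-3/2*(-1))² = (3/2)² = 9/4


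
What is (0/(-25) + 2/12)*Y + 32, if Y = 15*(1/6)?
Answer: 389/12 ≈ 32.417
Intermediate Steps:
Y = 5/2 (Y = 15*(1*(1/6)) = 15*(1/6) = 5/2 ≈ 2.5000)
(0/(-25) + 2/12)*Y + 32 = (0/(-25) + 2/12)*(5/2) + 32 = (0*(-1/25) + 2*(1/12))*(5/2) + 32 = (0 + 1/6)*(5/2) + 32 = (1/6)*(5/2) + 32 = 5/12 + 32 = 389/12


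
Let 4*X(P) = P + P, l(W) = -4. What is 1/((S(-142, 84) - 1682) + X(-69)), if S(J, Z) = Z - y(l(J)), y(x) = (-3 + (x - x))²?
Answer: -2/3283 ≈ -0.00060920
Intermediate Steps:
X(P) = P/2 (X(P) = (P + P)/4 = (2*P)/4 = P/2)
y(x) = 9 (y(x) = (-3 + 0)² = (-3)² = 9)
S(J, Z) = -9 + Z (S(J, Z) = Z - 1*9 = Z - 9 = -9 + Z)
1/((S(-142, 84) - 1682) + X(-69)) = 1/(((-9 + 84) - 1682) + (½)*(-69)) = 1/((75 - 1682) - 69/2) = 1/(-1607 - 69/2) = 1/(-3283/2) = -2/3283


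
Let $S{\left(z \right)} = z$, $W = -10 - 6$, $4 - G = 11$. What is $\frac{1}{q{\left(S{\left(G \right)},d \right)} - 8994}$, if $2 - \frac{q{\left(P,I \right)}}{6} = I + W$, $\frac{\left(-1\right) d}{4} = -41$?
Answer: $- \frac{1}{9870} \approx -0.00010132$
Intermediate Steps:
$d = 164$ ($d = \left(-4\right) \left(-41\right) = 164$)
$G = -7$ ($G = 4 - 11 = -7$)
$W = -16$
$q{\left(P,I \right)} = 108 - 6 I$ ($q{\left(P,I \right)} = 12 - 6 \left(I - 16\right) = 12 - 6 \left(-16 + I\right) = 12 - \left(-96 + 6 I\right) = 108 - 6 I$)
$\frac{1}{q{\left(S{\left(G \right)},d \right)} - 8994} = \frac{1}{\left(108 - 984\right) - 8994} = \frac{1}{-876 - 8994} = \frac{1}{-9870} = - \frac{1}{9870}$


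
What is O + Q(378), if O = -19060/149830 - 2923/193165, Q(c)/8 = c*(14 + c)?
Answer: 3430796984114761/2894191195 ≈ 1.1854e+6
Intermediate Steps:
Q(c) = 8*c*(14 + c) (Q(c) = 8*(c*(14 + c)) = 8*c*(14 + c))
O = -411967799/2894191195 (O = -19060*1/149830 - 2923*1/193165 = -1906/14983 - 2923/193165 = -411967799/2894191195 ≈ -0.14234)
O + Q(378) = -411967799/2894191195 + 8*378*(14 + 378) = -411967799/2894191195 + 8*378*392 = -411967799/2894191195 + 1185408 = 3430796984114761/2894191195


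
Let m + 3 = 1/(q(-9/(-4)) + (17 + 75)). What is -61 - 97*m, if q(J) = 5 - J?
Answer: 86782/379 ≈ 228.98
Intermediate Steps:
m = -1133/379 (m = -3 + 1/((5 - (-9)/(-4)) + (17 + 75)) = -3 + 1/((5 - (-9)*(-1)/4) + 92) = -3 + 1/((5 - 1*9/4) + 92) = -3 + 1/((5 - 9/4) + 92) = -3 + 1/(11/4 + 92) = -3 + 1/(379/4) = -3 + 4/379 = -1133/379 ≈ -2.9894)
-61 - 97*m = -61 - 97*(-1133/379) = -61 + 109901/379 = 86782/379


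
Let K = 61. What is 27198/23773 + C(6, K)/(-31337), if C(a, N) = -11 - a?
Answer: 852707867/744974501 ≈ 1.1446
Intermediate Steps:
27198/23773 + C(6, K)/(-31337) = 27198/23773 + (-11 - 1*6)/(-31337) = 27198*(1/23773) + (-11 - 6)*(-1/31337) = 27198/23773 - 17*(-1/31337) = 27198/23773 + 17/31337 = 852707867/744974501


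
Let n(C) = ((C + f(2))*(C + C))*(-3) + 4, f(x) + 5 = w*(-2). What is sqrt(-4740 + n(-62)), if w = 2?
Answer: 2*I*sqrt(7787) ≈ 176.49*I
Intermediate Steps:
f(x) = -9 (f(x) = -5 + 2*(-2) = -5 - 4 = -9)
n(C) = 4 - 6*C*(-9 + C) (n(C) = ((C - 9)*(C + C))*(-3) + 4 = ((-9 + C)*(2*C))*(-3) + 4 = (2*C*(-9 + C))*(-3) + 4 = -6*C*(-9 + C) + 4 = 4 - 6*C*(-9 + C))
sqrt(-4740 + n(-62)) = sqrt(-4740 + (4 - 6*(-62)**2 + 54*(-62))) = sqrt(-4740 + (4 - 6*3844 - 3348)) = sqrt(-4740 + (4 - 23064 - 3348)) = sqrt(-4740 - 26408) = sqrt(-31148) = 2*I*sqrt(7787)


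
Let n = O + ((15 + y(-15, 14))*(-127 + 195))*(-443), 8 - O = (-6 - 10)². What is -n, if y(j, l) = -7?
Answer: 241240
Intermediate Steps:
O = -248 (O = 8 - (-6 - 10)² = 8 - 1*(-16)² = 8 - 1*256 = 8 - 256 = -248)
n = -241240 (n = -248 + ((15 - 7)*(-127 + 195))*(-443) = -248 + (8*68)*(-443) = -248 + 544*(-443) = -248 - 240992 = -241240)
-n = -1*(-241240) = 241240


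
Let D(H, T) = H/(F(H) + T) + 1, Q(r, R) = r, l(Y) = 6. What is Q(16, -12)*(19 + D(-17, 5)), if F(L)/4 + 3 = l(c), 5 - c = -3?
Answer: 304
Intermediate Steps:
c = 8 (c = 5 - 1*(-3) = 5 + 3 = 8)
F(L) = 12 (F(L) = -12 + 4*6 = -12 + 24 = 12)
D(H, T) = 1 + H/(12 + T) (D(H, T) = H/(12 + T) + 1 = 1 + H/(12 + T))
Q(16, -12)*(19 + D(-17, 5)) = 16*(19 + (12 - 17 + 5)/(12 + 5)) = 16*(19 + 0/17) = 16*(19 + (1/17)*0) = 16*(19 + 0) = 16*19 = 304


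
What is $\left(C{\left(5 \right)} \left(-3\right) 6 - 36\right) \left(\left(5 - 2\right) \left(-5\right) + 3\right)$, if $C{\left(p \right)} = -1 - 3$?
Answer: $-432$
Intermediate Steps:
$C{\left(p \right)} = -4$ ($C{\left(p \right)} = -1 - 3 = -4$)
$\left(C{\left(5 \right)} \left(-3\right) 6 - 36\right) \left(\left(5 - 2\right) \left(-5\right) + 3\right) = \left(\left(-4\right) \left(-3\right) 6 - 36\right) \left(\left(5 - 2\right) \left(-5\right) + 3\right) = \left(12 \cdot 6 - 36\right) \left(\left(5 - 2\right) \left(-5\right) + 3\right) = \left(72 - 36\right) \left(3 \left(-5\right) + 3\right) = 36 \left(-15 + 3\right) = 36 \left(-12\right) = -432$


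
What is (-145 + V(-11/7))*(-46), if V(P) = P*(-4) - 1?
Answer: 44988/7 ≈ 6426.9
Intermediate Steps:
V(P) = -1 - 4*P (V(P) = -4*P - 1 = -1 - 4*P)
(-145 + V(-11/7))*(-46) = (-145 + (-1 - (-44)/7))*(-46) = (-145 + (-1 - 4*(-11/7)))*(-46) = (-145 + (-1 + 44/7))*(-46) = (-145 + 37/7)*(-46) = -978/7*(-46) = 44988/7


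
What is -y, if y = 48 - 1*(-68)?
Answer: -116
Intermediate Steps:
y = 116 (y = 48 + 68 = 116)
-y = -1*116 = -116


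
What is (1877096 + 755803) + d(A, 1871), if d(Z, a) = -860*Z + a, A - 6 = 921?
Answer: 1837550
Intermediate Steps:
A = 927 (A = 6 + 921 = 927)
d(Z, a) = a - 860*Z
(1877096 + 755803) + d(A, 1871) = (1877096 + 755803) + (1871 - 860*927) = 2632899 + (1871 - 797220) = 2632899 - 795349 = 1837550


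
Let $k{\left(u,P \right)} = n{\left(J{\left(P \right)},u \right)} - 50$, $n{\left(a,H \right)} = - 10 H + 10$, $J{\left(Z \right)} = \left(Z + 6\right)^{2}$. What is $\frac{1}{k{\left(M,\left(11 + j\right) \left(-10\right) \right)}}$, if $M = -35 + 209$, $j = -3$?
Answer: $- \frac{1}{1780} \approx -0.0005618$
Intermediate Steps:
$J{\left(Z \right)} = \left(6 + Z\right)^{2}$
$n{\left(a,H \right)} = 10 - 10 H$
$M = 174$
$k{\left(u,P \right)} = -40 - 10 u$ ($k{\left(u,P \right)} = \left(10 - 10 u\right) - 50 = -40 - 10 u$)
$\frac{1}{k{\left(M,\left(11 + j\right) \left(-10\right) \right)}} = \frac{1}{-40 - 1740} = \frac{1}{-1780} = - \frac{1}{1780}$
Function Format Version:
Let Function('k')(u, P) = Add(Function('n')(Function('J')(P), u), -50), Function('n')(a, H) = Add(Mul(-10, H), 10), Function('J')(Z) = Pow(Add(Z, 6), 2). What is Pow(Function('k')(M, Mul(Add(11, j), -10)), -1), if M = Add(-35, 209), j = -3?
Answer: Rational(-1, 1780) ≈ -0.00056180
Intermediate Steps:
Function('J')(Z) = Pow(Add(6, Z), 2)
Function('n')(a, H) = Add(10, Mul(-10, H))
M = 174
Function('k')(u, P) = Add(-40, Mul(-10, u)) (Function('k')(u, P) = Add(Add(10, Mul(-10, u)), -50) = Add(-40, Mul(-10, u)))
Pow(Function('k')(M, Mul(Add(11, j), -10)), -1) = Pow(Add(-40, Mul(-10, 174)), -1) = Pow(Add(-40, -1740), -1) = Pow(-1780, -1) = Rational(-1, 1780)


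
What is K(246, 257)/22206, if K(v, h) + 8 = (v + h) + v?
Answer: 247/7402 ≈ 0.033369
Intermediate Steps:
K(v, h) = -8 + h + 2*v (K(v, h) = -8 + ((v + h) + v) = -8 + ((h + v) + v) = -8 + (h + 2*v) = -8 + h + 2*v)
K(246, 257)/22206 = (-8 + 257 + 2*246)/22206 = (-8 + 257 + 492)*(1/22206) = 741*(1/22206) = 247/7402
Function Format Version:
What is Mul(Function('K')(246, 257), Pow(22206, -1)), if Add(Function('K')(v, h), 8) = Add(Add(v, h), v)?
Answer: Rational(247, 7402) ≈ 0.033369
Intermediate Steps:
Function('K')(v, h) = Add(-8, h, Mul(2, v)) (Function('K')(v, h) = Add(-8, Add(Add(v, h), v)) = Add(-8, Add(Add(h, v), v)) = Add(-8, Add(h, Mul(2, v))) = Add(-8, h, Mul(2, v)))
Mul(Function('K')(246, 257), Pow(22206, -1)) = Mul(Add(-8, 257, Mul(2, 246)), Pow(22206, -1)) = Mul(Add(-8, 257, 492), Rational(1, 22206)) = Mul(741, Rational(1, 22206)) = Rational(247, 7402)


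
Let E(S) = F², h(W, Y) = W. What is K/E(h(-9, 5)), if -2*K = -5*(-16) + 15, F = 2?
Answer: -95/8 ≈ -11.875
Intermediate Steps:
E(S) = 4 (E(S) = 2² = 4)
K = -95/2 (K = -(-5*(-16) + 15)/2 = -(80 + 15)/2 = -½*95 = -95/2 ≈ -47.500)
K/E(h(-9, 5)) = -95/2/4 = -95/2*¼ = -95/8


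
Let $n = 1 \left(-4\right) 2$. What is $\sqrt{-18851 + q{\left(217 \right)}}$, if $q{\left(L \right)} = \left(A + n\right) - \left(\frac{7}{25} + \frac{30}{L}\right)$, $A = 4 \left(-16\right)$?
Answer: $\frac{6 i \sqrt{618808918}}{1085} \approx 137.56 i$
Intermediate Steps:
$n = -8$ ($n = \left(-4\right) 2 = -8$)
$A = -64$
$q{\left(L \right)} = - \frac{1807}{25} - \frac{30}{L}$ ($q{\left(L \right)} = \left(-64 - 8\right) - \left(\frac{7}{25} + \frac{30}{L}\right) = -72 - \left(\frac{7}{25} + \frac{30}{L}\right) = - \frac{1807}{25} - \frac{30}{L}$)
$\sqrt{-18851 + q{\left(217 \right)}} = \sqrt{-18851 - \left(\frac{1807}{25} + \frac{30}{217}\right)} = \sqrt{-18851 - \frac{392869}{5425}} = \sqrt{- \frac{102659544}{5425}} = \frac{6 i \sqrt{618808918}}{1085}$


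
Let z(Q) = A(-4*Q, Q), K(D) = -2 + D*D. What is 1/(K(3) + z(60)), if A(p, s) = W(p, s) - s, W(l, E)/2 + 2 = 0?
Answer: -1/57 ≈ -0.017544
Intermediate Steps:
W(l, E) = -4 (W(l, E) = -4 + 2*0 = -4 + 0 = -4)
K(D) = -2 + D²
A(p, s) = -4 - s
z(Q) = -4 - Q
1/(K(3) + z(60)) = 1/((-2 + 3²) + (-4 - 1*60)) = 1/((-2 + 9) + (-4 - 60)) = 1/(7 - 64) = 1/(-57) = -1/57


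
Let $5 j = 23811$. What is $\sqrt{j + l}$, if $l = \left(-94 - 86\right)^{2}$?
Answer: $\frac{\sqrt{929055}}{5} \approx 192.77$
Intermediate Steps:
$j = \frac{23811}{5}$ ($j = \frac{1}{5} \cdot 23811 = \frac{23811}{5} \approx 4762.2$)
$l = 32400$ ($l = \left(-180\right)^{2} = 32400$)
$\sqrt{j + l} = \sqrt{\frac{23811}{5} + 32400} = \sqrt{\frac{185811}{5}} = \frac{\sqrt{929055}}{5}$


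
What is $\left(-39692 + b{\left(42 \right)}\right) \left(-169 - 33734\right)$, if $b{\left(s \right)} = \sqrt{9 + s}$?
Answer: $1345677876 - 33903 \sqrt{51} \approx 1.3454 \cdot 10^{9}$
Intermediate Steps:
$\left(-39692 + b{\left(42 \right)}\right) \left(-169 - 33734\right) = \left(-39692 + \sqrt{9 + 42}\right) \left(-169 - 33734\right) = \left(-39692 + \sqrt{51}\right) \left(-169 - 33734\right) = \left(-39692 + \sqrt{51}\right) \left(-33903\right) = 1345677876 - 33903 \sqrt{51}$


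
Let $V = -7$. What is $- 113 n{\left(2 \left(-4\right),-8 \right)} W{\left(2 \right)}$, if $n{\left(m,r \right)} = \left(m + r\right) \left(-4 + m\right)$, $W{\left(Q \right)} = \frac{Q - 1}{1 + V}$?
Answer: $3616$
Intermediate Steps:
$W{\left(Q \right)} = \frac{1}{6} - \frac{Q}{6}$ ($W{\left(Q \right)} = \frac{Q - 1}{1 - 7} = \frac{-1 + Q}{-6} = \left(-1 + Q\right) \left(- \frac{1}{6}\right) = \frac{1}{6} - \frac{Q}{6}$)
$n{\left(m,r \right)} = \left(-4 + m\right) \left(m + r\right)$
$- 113 n{\left(2 \left(-4\right),-8 \right)} W{\left(2 \right)} = - 113 \left(\left(2 \left(-4\right)\right)^{2} - 4 \cdot 2 \left(-4\right) - -32 + 2 \left(-4\right) \left(-8\right)\right) \left(\frac{1}{6} - \frac{1}{3}\right) = - 113 \left(\left(-8\right)^{2} - -32 + 32 - -64\right) \left(\frac{1}{6} - \frac{1}{3}\right) = - 113 \left(64 + 32 + 32 + 64\right) \left(- \frac{1}{6}\right) = \left(-113\right) 192 \left(- \frac{1}{6}\right) = \left(-21696\right) \left(- \frac{1}{6}\right) = 3616$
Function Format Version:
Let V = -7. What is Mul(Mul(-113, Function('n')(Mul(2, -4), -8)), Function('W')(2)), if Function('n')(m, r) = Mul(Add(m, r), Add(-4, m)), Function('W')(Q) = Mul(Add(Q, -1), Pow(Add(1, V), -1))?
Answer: 3616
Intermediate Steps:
Function('W')(Q) = Add(Rational(1, 6), Mul(Rational(-1, 6), Q)) (Function('W')(Q) = Mul(Add(Q, -1), Pow(Add(1, -7), -1)) = Mul(Add(-1, Q), Pow(-6, -1)) = Mul(Add(-1, Q), Rational(-1, 6)) = Add(Rational(1, 6), Mul(Rational(-1, 6), Q)))
Function('n')(m, r) = Mul(Add(-4, m), Add(m, r))
Mul(Mul(-113, Function('n')(Mul(2, -4), -8)), Function('W')(2)) = Mul(Mul(-113, Add(Pow(Mul(2, -4), 2), Mul(-4, Mul(2, -4)), Mul(-4, -8), Mul(Mul(2, -4), -8))), Add(Rational(1, 6), Mul(Rational(-1, 6), 2))) = Mul(Mul(-113, Add(Pow(-8, 2), Mul(-4, -8), 32, Mul(-8, -8))), Add(Rational(1, 6), Rational(-1, 3))) = Mul(Mul(-113, Add(64, 32, 32, 64)), Rational(-1, 6)) = Mul(Mul(-113, 192), Rational(-1, 6)) = Mul(-21696, Rational(-1, 6)) = 3616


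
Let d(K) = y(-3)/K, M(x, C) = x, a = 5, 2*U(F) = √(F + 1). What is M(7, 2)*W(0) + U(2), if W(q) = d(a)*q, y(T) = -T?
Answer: √3/2 ≈ 0.86602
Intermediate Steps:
U(F) = √(1 + F)/2 (U(F) = √(F + 1)/2 = √(1 + F)/2)
d(K) = 3/K (d(K) = (-1*(-3))/K = 3/K)
W(q) = 3*q/5 (W(q) = (3/5)*q = (3*(⅕))*q = 3*q/5)
M(7, 2)*W(0) + U(2) = 7*((⅗)*0) + √(1 + 2)/2 = 7*0 + √3/2 = 0 + √3/2 = √3/2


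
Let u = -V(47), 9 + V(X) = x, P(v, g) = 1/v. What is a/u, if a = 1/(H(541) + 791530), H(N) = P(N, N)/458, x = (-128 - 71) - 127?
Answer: 247778/65701446314235 ≈ 3.7713e-9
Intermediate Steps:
x = -326 (x = -199 - 127 = -326)
V(X) = -335 (V(X) = -9 - 326 = -335)
u = 335 (u = -1*(-335) = 335)
H(N) = 1/(458*N) (H(N) = 1/(N*458) = (1/458)/N = 1/(458*N))
a = 247778/196123720341 (a = 1/((1/458)/541 + 791530) = 1/((1/458)*(1/541) + 791530) = 1/(1/247778 + 791530) = 1/(196123720341/247778) = 247778/196123720341 ≈ 1.2634e-6)
a/u = (247778/196123720341)/335 = (247778/196123720341)*(1/335) = 247778/65701446314235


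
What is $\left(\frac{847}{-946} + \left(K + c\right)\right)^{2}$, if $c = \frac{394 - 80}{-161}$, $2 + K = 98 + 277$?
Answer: $\frac{26267234274649}{191711716} \approx 1.3701 \cdot 10^{5}$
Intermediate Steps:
$K = 373$ ($K = -2 + \left(98 + 277\right) = -2 + 375 = 373$)
$c = - \frac{314}{161}$ ($c = \left(394 - 80\right) \left(- \frac{1}{161}\right) = 314 \left(- \frac{1}{161}\right) = - \frac{314}{161} \approx -1.9503$)
$\left(\frac{847}{-946} + \left(K + c\right)\right)^{2} = \left(\frac{847}{-946} + \left(373 - \frac{314}{161}\right)\right)^{2} = \left(847 \left(- \frac{1}{946}\right) + \frac{59739}{161}\right)^{2} = \left(- \frac{77}{86} + \frac{59739}{161}\right)^{2} = \left(\frac{5125157}{13846}\right)^{2} = \frac{26267234274649}{191711716}$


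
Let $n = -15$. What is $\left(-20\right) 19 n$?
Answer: $5700$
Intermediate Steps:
$\left(-20\right) 19 n = \left(-20\right) 19 \left(-15\right) = \left(-380\right) \left(-15\right) = 5700$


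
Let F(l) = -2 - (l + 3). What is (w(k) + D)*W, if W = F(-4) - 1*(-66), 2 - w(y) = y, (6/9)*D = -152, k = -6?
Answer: -14300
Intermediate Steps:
D = -228 (D = (3/2)*(-152) = -228)
w(y) = 2 - y
F(l) = -5 - l (F(l) = -2 - (3 + l) = -2 + (-3 - l) = -5 - l)
W = 65 (W = (-5 - 1*(-4)) - 1*(-66) = (-5 + 4) + 66 = -1 + 66 = 65)
(w(k) + D)*W = ((2 - 1*(-6)) - 228)*65 = ((2 + 6) - 228)*65 = (8 - 228)*65 = -220*65 = -14300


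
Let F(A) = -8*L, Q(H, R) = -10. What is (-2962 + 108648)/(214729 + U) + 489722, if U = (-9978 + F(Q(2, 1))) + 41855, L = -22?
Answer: 60427340145/123391 ≈ 4.8972e+5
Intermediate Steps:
F(A) = 176 (F(A) = -8*(-22) = 176)
U = 32053 (U = (-9978 + 176) + 41855 = -9802 + 41855 = 32053)
(-2962 + 108648)/(214729 + U) + 489722 = (-2962 + 108648)/(214729 + 32053) + 489722 = 105686/246782 + 489722 = 105686*(1/246782) + 489722 = 52843/123391 + 489722 = 60427340145/123391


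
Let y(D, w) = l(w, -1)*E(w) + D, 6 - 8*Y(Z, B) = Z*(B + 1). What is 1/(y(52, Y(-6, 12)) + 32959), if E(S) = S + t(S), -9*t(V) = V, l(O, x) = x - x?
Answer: 1/33011 ≈ 3.0293e-5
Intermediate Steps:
l(O, x) = 0
t(V) = -V/9
E(S) = 8*S/9 (E(S) = S - S/9 = 8*S/9)
Y(Z, B) = ¾ - Z*(1 + B)/8 (Y(Z, B) = ¾ - Z*(B + 1)/8 = ¾ - Z*(1 + B)/8)
y(D, w) = D (y(D, w) = 0*(8*w/9) + D = 0 + D = D)
1/(y(52, Y(-6, 12)) + 32959) = 1/(52 + 32959) = 1/33011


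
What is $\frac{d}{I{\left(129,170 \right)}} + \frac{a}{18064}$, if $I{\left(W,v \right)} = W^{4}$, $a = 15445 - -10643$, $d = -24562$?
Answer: $\frac{902990053945}{625291865298} \approx 1.4441$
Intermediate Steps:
$a = 26088$ ($a = 15445 + 10643 = 26088$)
$\frac{d}{I{\left(129,170 \right)}} + \frac{a}{18064} = - \frac{24562}{129^{4}} + \frac{26088}{18064} = - \frac{24562}{276922881} + 26088 \cdot \frac{1}{18064} = \left(-24562\right) \frac{1}{276922881} + \frac{3261}{2258} = - \frac{24562}{276922881} + \frac{3261}{2258} = \frac{902990053945}{625291865298}$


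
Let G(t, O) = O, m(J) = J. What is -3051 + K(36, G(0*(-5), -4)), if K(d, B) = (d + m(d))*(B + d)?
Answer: -747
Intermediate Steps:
K(d, B) = 2*d*(B + d) (K(d, B) = (d + d)*(B + d) = (2*d)*(B + d) = 2*d*(B + d))
-3051 + K(36, G(0*(-5), -4)) = -3051 + 2*36*(-4 + 36) = -3051 + 2*36*32 = -3051 + 2304 = -747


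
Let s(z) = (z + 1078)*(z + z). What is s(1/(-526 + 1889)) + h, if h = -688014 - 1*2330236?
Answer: -5607208345620/1857769 ≈ -3.0182e+6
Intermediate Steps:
h = -3018250 (h = -688014 - 2330236 = -3018250)
s(z) = 2*z*(1078 + z) (s(z) = (1078 + z)*(2*z) = 2*z*(1078 + z))
s(1/(-526 + 1889)) + h = 2*(1078 + 1/(-526 + 1889))/(-526 + 1889) - 3018250 = 2*(1078 + 1/1363)/1363 - 3018250 = 2*(1/1363)*(1078 + 1/1363) - 3018250 = 2*(1/1363)*(1469315/1363) - 3018250 = 2938630/1857769 - 3018250 = -5607208345620/1857769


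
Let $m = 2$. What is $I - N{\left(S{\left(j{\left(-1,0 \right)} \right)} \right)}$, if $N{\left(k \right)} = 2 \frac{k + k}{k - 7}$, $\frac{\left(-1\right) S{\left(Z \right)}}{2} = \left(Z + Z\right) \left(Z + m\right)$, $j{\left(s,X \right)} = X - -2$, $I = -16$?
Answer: $- \frac{752}{39} \approx -19.282$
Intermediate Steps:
$j{\left(s,X \right)} = 2 + X$ ($j{\left(s,X \right)} = X + 2 = 2 + X$)
$S{\left(Z \right)} = - 4 Z \left(2 + Z\right)$ ($S{\left(Z \right)} = - 2 \left(Z + Z\right) \left(Z + 2\right) = - 2 \cdot 2 Z \left(2 + Z\right) = - 4 Z \left(2 + Z\right)$)
$N{\left(k \right)} = \frac{4 k}{-7 + k}$ ($N{\left(k \right)} = 2 \frac{2 k}{-7 + k} = \frac{4 k}{-7 + k}$)
$I - N{\left(S{\left(j{\left(-1,0 \right)} \right)} \right)} = -16 - \frac{4 \left(- 4 \left(2 + 0\right) \left(2 + \left(2 + 0\right)\right)\right)}{-7 - 4 \left(2 + 0\right) \left(2 + \left(2 + 0\right)\right)} = -16 - \frac{4 \left(\left(-4\right) 2 \left(2 + 2\right)\right)}{-7 - 8 \left(2 + 2\right)} = -16 - \frac{4 \left(\left(-4\right) 2 \cdot 4\right)}{-7 - 8 \cdot 4} = -16 - 4 \left(-32\right) \frac{1}{-7 - 32} = -16 - 4 \left(-32\right) \frac{1}{-39} = -16 - 4 \left(-32\right) \left(- \frac{1}{39}\right) = -16 - \frac{128}{39} = - \frac{752}{39}$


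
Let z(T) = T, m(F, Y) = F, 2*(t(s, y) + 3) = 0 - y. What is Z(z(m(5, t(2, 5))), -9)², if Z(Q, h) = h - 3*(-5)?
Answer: 36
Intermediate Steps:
t(s, y) = -3 - y/2 (t(s, y) = -3 + (0 - y)/2 = -3 + (-y)/2 = -3 - y/2)
Z(Q, h) = 15 + h (Z(Q, h) = h + 15 = 15 + h)
Z(z(m(5, t(2, 5))), -9)² = (15 - 9)² = 6² = 36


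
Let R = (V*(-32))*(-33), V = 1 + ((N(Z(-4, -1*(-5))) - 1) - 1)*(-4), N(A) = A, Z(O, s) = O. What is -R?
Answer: -26400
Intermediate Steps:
V = 25 (V = 1 + ((-4 - 1) - 1)*(-4) = 1 + (-5 - 1)*(-4) = 1 - 6*(-4) = 1 + 24 = 25)
R = 26400 (R = (25*(-32))*(-33) = -800*(-33) = 26400)
-R = -1*26400 = -26400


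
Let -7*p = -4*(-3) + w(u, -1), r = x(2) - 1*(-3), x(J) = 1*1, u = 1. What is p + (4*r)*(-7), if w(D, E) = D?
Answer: -797/7 ≈ -113.86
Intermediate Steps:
x(J) = 1
r = 4 (r = 1 - 1*(-3) = 1 + 3 = 4)
p = -13/7 (p = -(-4*(-3) + 1)/7 = -(12 + 1)/7 = -1/7*13 = -13/7 ≈ -1.8571)
p + (4*r)*(-7) = -13/7 + (4*4)*(-7) = -13/7 + 16*(-7) = -13/7 - 112 = -797/7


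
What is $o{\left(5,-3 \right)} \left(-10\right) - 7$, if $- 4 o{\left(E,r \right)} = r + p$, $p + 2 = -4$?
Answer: $- \frac{59}{2} \approx -29.5$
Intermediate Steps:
$p = -6$ ($p = -2 - 4 = -6$)
$o{\left(E,r \right)} = \frac{3}{2} - \frac{r}{4}$ ($o{\left(E,r \right)} = - \frac{r - 6}{4} = - \frac{-6 + r}{4} = \frac{3}{2} - \frac{r}{4}$)
$o{\left(5,-3 \right)} \left(-10\right) - 7 = \left(\frac{3}{2} - - \frac{3}{4}\right) \left(-10\right) - 7 = \left(\frac{3}{2} + \frac{3}{4}\right) \left(-10\right) - 7 = \frac{9}{4} \left(-10\right) - 7 = - \frac{45}{2} - 7 = - \frac{59}{2}$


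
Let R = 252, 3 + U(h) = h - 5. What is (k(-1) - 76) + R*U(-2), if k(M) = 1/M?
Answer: -2597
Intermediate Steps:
U(h) = -8 + h (U(h) = -3 + (h - 5) = -3 + (-5 + h) = -8 + h)
(k(-1) - 76) + R*U(-2) = (1/(-1) - 76) + 252*(-8 - 2) = (-1 - 76) + 252*(-10) = -77 - 2520 = -2597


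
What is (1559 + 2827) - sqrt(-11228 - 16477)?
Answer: 4386 - I*sqrt(27705) ≈ 4386.0 - 166.45*I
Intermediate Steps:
(1559 + 2827) - sqrt(-11228 - 16477) = 4386 - sqrt(-27705) = 4386 - I*sqrt(27705)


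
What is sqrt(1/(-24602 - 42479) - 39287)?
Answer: 12*I*sqrt(18301467)/259 ≈ 198.21*I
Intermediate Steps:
sqrt(1/(-24602 - 42479) - 39287) = sqrt(1/(-67081) - 39287) = sqrt(-1/67081 - 39287) = sqrt(-2635411248/67081) = 12*I*sqrt(18301467)/259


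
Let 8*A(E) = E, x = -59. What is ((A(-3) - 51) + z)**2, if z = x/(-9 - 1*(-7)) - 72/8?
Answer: 61009/64 ≈ 953.27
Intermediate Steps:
A(E) = E/8
z = 41/2 (z = -59/(-9 - 1*(-7)) - 72/8 = -59/(-9 + 7) - 72*1/8 = -59/(-2) - 9 = -59*(-1/2) - 9 = 59/2 - 9 = 41/2 ≈ 20.500)
((A(-3) - 51) + z)**2 = (((1/8)*(-3) - 51) + 41/2)**2 = ((-3/8 - 51) + 41/2)**2 = (-411/8 + 41/2)**2 = (-247/8)**2 = 61009/64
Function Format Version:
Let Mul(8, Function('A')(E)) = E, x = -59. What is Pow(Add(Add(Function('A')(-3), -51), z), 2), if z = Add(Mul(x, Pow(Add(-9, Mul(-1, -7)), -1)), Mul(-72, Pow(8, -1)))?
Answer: Rational(61009, 64) ≈ 953.27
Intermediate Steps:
Function('A')(E) = Mul(Rational(1, 8), E)
z = Rational(41, 2) (z = Add(Mul(-59, Pow(Add(-9, Mul(-1, -7)), -1)), Mul(-72, Pow(8, -1))) = Add(Mul(-59, Pow(Add(-9, 7), -1)), Mul(-72, Rational(1, 8))) = Add(Mul(-59, Pow(-2, -1)), -9) = Add(Mul(-59, Rational(-1, 2)), -9) = Add(Rational(59, 2), -9) = Rational(41, 2) ≈ 20.500)
Pow(Add(Add(Function('A')(-3), -51), z), 2) = Pow(Add(Add(Mul(Rational(1, 8), -3), -51), Rational(41, 2)), 2) = Pow(Add(Add(Rational(-3, 8), -51), Rational(41, 2)), 2) = Pow(Add(Rational(-411, 8), Rational(41, 2)), 2) = Pow(Rational(-247, 8), 2) = Rational(61009, 64)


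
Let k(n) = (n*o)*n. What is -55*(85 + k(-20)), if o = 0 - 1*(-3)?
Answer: -70675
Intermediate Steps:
o = 3 (o = 0 + 3 = 3)
k(n) = 3*n² (k(n) = (n*3)*n = (3*n)*n = 3*n²)
-55*(85 + k(-20)) = -55*(85 + 3*(-20)²) = -55*(85 + 3*400) = -55*(85 + 1200) = -55*1285 = -70675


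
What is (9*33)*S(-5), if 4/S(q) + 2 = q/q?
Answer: -1188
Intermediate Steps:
S(q) = -4 (S(q) = 4/(-2 + q/q) = 4/(-2 + 1) = 4/(-1) = 4*(-1) = -4)
(9*33)*S(-5) = (9*33)*(-4) = 297*(-4) = -1188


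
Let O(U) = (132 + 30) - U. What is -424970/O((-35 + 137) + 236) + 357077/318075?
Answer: 67617589151/27990600 ≈ 2415.7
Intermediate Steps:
O(U) = 162 - U
-424970/O((-35 + 137) + 236) + 357077/318075 = -424970/(162 - ((-35 + 137) + 236)) + 357077/318075 = -424970/(162 - (102 + 236)) + 357077*(1/318075) = -424970/(162 - 1*338) + 357077/318075 = -424970/(162 - 338) + 357077/318075 = -424970/(-176) + 357077/318075 = -424970*(-1/176) + 357077/318075 = 212485/88 + 357077/318075 = 67617589151/27990600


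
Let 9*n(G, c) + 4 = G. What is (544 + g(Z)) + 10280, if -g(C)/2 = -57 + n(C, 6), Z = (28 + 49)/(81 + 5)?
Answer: 1411091/129 ≈ 10939.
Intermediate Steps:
n(G, c) = -4/9 + G/9
Z = 77/86 ≈ 0.89535
g(C) = 1034/9 - 2*C/9 (g(C) = -2*(-57 + (-4/9 + C/9)) = -2*(-517/9 + C/9) = 1034/9 - 2*C/9)
(544 + g(Z)) + 10280 = (544 + (1034/9 - 2/9*77/86)) + 10280 = (544 + (1034/9 - 77/387)) + 10280 = (544 + 14795/129) + 10280 = 84971/129 + 10280 = 1411091/129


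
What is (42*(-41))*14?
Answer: -24108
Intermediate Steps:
(42*(-41))*14 = -1722*14 = -24108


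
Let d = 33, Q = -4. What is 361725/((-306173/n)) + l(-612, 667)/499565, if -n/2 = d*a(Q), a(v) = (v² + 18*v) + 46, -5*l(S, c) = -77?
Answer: -7744506106327/9932033425 ≈ -779.75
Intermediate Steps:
l(S, c) = 77/5 (l(S, c) = -⅕*(-77) = 77/5)
a(v) = 46 + v² + 18*v
n = 660 (n = -66*(46 + (-4)² + 18*(-4)) = -66*(46 + 16 - 72) = -66*(-10) = -2*(-330) = 660)
361725/((-306173/n)) + l(-612, 667)/499565 = 361725/((-306173/660)) + (77/5)/499565 = 361725/((-306173*1/660)) + (77/5)*(1/499565) = 361725/(-306173/660) + 7/227075 = 361725*(-660/306173) + 7/227075 = -34105500/43739 + 7/227075 = -7744506106327/9932033425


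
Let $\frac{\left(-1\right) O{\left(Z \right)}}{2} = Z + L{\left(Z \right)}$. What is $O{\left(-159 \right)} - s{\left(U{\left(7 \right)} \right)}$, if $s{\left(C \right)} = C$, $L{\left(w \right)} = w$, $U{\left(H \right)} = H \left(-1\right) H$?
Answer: $685$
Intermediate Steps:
$U{\left(H \right)} = - H^{2}$ ($U{\left(H \right)} = - H H = - H^{2}$)
$O{\left(Z \right)} = - 4 Z$ ($O{\left(Z \right)} = - 2 \left(Z + Z\right) = - 2 \cdot 2 Z = - 4 Z$)
$O{\left(-159 \right)} - s{\left(U{\left(7 \right)} \right)} = \left(-4\right) \left(-159\right) - - 7^{2} = 636 - \left(-1\right) 49 = 636 - -49 = 636 + 49 = 685$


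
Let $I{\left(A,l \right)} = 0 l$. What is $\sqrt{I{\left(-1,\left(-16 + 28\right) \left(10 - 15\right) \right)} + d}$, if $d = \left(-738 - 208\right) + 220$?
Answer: $11 i \sqrt{6} \approx 26.944 i$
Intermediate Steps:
$I{\left(A,l \right)} = 0$
$d = -726$ ($d = -946 + 220 = -726$)
$\sqrt{I{\left(-1,\left(-16 + 28\right) \left(10 - 15\right) \right)} + d} = \sqrt{0 - 726} = \sqrt{-726} = 11 i \sqrt{6}$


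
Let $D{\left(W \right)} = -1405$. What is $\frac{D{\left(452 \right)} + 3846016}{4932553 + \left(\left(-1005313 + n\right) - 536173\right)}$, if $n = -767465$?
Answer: $\frac{1281537}{874534} \approx 1.4654$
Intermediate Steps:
$\frac{D{\left(452 \right)} + 3846016}{4932553 + \left(\left(-1005313 + n\right) - 536173\right)} = \frac{-1405 + 3846016}{4932553 - 2308951} = \frac{3844611}{4932553 - 2308951} = \frac{3844611}{2623602} = 3844611 \cdot \frac{1}{2623602} = \frac{1281537}{874534}$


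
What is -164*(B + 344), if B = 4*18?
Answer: -68224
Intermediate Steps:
B = 72
-164*(B + 344) = -164*(72 + 344) = -164*416 = -68224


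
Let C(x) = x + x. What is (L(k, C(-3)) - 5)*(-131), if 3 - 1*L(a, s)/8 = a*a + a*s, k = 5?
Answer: -7729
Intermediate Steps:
C(x) = 2*x
L(a, s) = 24 - 8*a**2 - 8*a*s (L(a, s) = 24 - 8*(a*a + a*s) = 24 - 8*(a**2 + a*s) = 24 + (-8*a**2 - 8*a*s) = 24 - 8*a**2 - 8*a*s)
(L(k, C(-3)) - 5)*(-131) = ((24 - 8*5**2 - 8*5*2*(-3)) - 5)*(-131) = ((24 - 8*25 - 8*5*(-6)) - 5)*(-131) = ((24 - 200 + 240) - 5)*(-131) = (64 - 5)*(-131) = 59*(-131) = -7729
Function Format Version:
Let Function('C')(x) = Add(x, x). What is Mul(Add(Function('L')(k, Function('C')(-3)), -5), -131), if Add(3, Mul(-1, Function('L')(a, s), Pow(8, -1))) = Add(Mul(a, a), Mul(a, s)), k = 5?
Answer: -7729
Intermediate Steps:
Function('C')(x) = Mul(2, x)
Function('L')(a, s) = Add(24, Mul(-8, Pow(a, 2)), Mul(-8, a, s)) (Function('L')(a, s) = Add(24, Mul(-8, Add(Mul(a, a), Mul(a, s)))) = Add(24, Mul(-8, Add(Pow(a, 2), Mul(a, s)))) = Add(24, Add(Mul(-8, Pow(a, 2)), Mul(-8, a, s))) = Add(24, Mul(-8, Pow(a, 2)), Mul(-8, a, s)))
Mul(Add(Function('L')(k, Function('C')(-3)), -5), -131) = Mul(Add(Add(24, Mul(-8, Pow(5, 2)), Mul(-8, 5, Mul(2, -3))), -5), -131) = Mul(Add(Add(24, Mul(-8, 25), Mul(-8, 5, -6)), -5), -131) = Mul(Add(Add(24, -200, 240), -5), -131) = Mul(Add(64, -5), -131) = Mul(59, -131) = -7729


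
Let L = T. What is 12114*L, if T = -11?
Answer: -133254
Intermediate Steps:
L = -11
12114*L = 12114*(-11) = -133254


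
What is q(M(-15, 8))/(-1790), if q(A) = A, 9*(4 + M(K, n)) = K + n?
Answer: 43/16110 ≈ 0.0026691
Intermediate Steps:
M(K, n) = -4 + K/9 + n/9 (M(K, n) = -4 + (K + n)/9 = -4 + (K/9 + n/9) = -4 + K/9 + n/9)
q(M(-15, 8))/(-1790) = (-4 + (⅑)*(-15) + (⅑)*8)/(-1790) = (-4 - 5/3 + 8/9)*(-1/1790) = -43/9*(-1/1790) = 43/16110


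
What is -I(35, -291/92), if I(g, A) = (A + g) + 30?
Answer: -5689/92 ≈ -61.837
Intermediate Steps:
I(g, A) = 30 + A + g
-I(35, -291/92) = -(30 - 291/92 + 35) = -1*5689/92 = -5689/92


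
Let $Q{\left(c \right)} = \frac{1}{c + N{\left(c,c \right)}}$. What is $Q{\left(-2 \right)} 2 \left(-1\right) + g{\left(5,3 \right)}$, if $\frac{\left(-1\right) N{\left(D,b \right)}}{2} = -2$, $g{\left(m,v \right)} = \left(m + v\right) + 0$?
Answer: $7$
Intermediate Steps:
$g{\left(m,v \right)} = m + v$
$N{\left(D,b \right)} = 4$ ($N{\left(D,b \right)} = \left(-2\right) \left(-2\right) = 4$)
$Q{\left(c \right)} = \frac{1}{4 + c}$ ($Q{\left(c \right)} = \frac{1}{c + 4} = \frac{1}{4 + c}$)
$Q{\left(-2 \right)} 2 \left(-1\right) + g{\left(5,3 \right)} = \frac{2 \left(-1\right)}{4 - 2} + \left(5 + 3\right) = \frac{1}{2} \left(-2\right) + 8 = -1 + 8 = 7$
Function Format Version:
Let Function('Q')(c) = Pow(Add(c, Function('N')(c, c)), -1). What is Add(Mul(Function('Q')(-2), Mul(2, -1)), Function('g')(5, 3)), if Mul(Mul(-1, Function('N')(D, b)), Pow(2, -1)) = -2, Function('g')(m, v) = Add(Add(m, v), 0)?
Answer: 7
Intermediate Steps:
Function('g')(m, v) = Add(m, v)
Function('N')(D, b) = 4 (Function('N')(D, b) = Mul(-2, -2) = 4)
Function('Q')(c) = Pow(Add(4, c), -1) (Function('Q')(c) = Pow(Add(c, 4), -1) = Pow(Add(4, c), -1))
Add(Mul(Function('Q')(-2), Mul(2, -1)), Function('g')(5, 3)) = Add(Mul(Pow(Add(4, -2), -1), Mul(2, -1)), Add(5, 3)) = Add(Mul(Pow(2, -1), -2), 8) = Add(Mul(Rational(1, 2), -2), 8) = Add(-1, 8) = 7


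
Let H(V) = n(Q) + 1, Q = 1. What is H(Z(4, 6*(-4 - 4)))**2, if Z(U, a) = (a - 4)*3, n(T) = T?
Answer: 4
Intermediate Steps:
Z(U, a) = -12 + 3*a (Z(U, a) = (-4 + a)*3 = -12 + 3*a)
H(V) = 2 (H(V) = 1 + 1 = 2)
H(Z(4, 6*(-4 - 4)))**2 = 2**2 = 4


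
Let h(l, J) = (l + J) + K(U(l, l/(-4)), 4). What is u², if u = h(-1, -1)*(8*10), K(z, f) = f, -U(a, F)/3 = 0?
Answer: 25600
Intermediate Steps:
U(a, F) = 0 (U(a, F) = -3*0 = 0)
h(l, J) = 4 + J + l (h(l, J) = (l + J) + 4 = (J + l) + 4 = 4 + J + l)
u = 160 (u = (4 - 1 - 1)*(8*10) = 2*80 = 160)
u² = 160² = 25600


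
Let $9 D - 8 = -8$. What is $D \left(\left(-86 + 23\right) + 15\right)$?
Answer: $0$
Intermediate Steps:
$D = 0$ ($D = \frac{8}{9} + \frac{1}{9} \left(-8\right) = \frac{8}{9} - \frac{8}{9} = 0$)
$D \left(\left(-86 + 23\right) + 15\right) = 0 \left(\left(-86 + 23\right) + 15\right) = 0 \left(-63 + 15\right) = 0 \left(-48\right) = 0$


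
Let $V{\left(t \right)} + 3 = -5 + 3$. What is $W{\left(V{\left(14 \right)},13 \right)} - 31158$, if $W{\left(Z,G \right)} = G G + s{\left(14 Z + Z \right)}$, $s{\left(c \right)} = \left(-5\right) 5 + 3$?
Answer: $-31011$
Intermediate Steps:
$V{\left(t \right)} = -5$ ($V{\left(t \right)} = -3 + \left(-5 + 3\right) = -3 - 2 = -5$)
$s{\left(c \right)} = -22$ ($s{\left(c \right)} = -25 + 3 = -22$)
$W{\left(Z,G \right)} = -22 + G^{2}$ ($W{\left(Z,G \right)} = G G - 22 = G^{2} - 22 = -22 + G^{2}$)
$W{\left(V{\left(14 \right)},13 \right)} - 31158 = \left(-22 + 13^{2}\right) - 31158 = \left(-22 + 169\right) - 31158 = 147 - 31158 = -31011$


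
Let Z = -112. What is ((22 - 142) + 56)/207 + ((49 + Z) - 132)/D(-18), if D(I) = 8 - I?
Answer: -3233/414 ≈ -7.8092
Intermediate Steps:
((22 - 142) + 56)/207 + ((49 + Z) - 132)/D(-18) = ((22 - 142) + 56)/207 + ((49 - 112) - 132)/(8 - 1*(-18)) = (-120 + 56)*(1/207) + (-63 - 132)/(8 + 18) = -64*1/207 - 195/26 = -64/207 - 195*1/26 = -64/207 - 15/2 = -3233/414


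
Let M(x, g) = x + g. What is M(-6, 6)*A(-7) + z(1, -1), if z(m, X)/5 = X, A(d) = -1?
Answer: -5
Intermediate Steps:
M(x, g) = g + x
z(m, X) = 5*X
M(-6, 6)*A(-7) + z(1, -1) = (6 - 6)*(-1) + 5*(-1) = 0*(-1) - 5 = 0 - 5 = -5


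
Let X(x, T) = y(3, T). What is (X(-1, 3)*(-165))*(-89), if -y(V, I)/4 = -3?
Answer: 176220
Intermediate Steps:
y(V, I) = 12 (y(V, I) = -4*(-3) = 12)
X(x, T) = 12
(X(-1, 3)*(-165))*(-89) = (12*(-165))*(-89) = -1980*(-89) = 176220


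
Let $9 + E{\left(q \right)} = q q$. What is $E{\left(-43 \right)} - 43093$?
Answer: $-41253$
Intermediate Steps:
$E{\left(q \right)} = -9 + q^{2}$ ($E{\left(q \right)} = -9 + q q = -9 + q^{2}$)
$E{\left(-43 \right)} - 43093 = \left(-9 + \left(-43\right)^{2}\right) - 43093 = \left(-9 + 1849\right) - 43093 = 1840 - 43093 = -41253$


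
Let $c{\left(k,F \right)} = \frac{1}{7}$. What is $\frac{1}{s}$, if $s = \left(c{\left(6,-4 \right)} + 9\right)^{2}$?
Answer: $\frac{49}{4096} \approx 0.011963$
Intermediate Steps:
$c{\left(k,F \right)} = \frac{1}{7}$
$s = \frac{4096}{49}$ ($s = \left(\frac{1}{7} + 9\right)^{2} = \left(\frac{64}{7}\right)^{2} = \frac{4096}{49} \approx 83.592$)
$\frac{1}{s} = \frac{1}{\frac{4096}{49}} = \frac{49}{4096}$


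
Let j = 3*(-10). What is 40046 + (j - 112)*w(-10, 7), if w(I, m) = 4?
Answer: 39478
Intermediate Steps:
j = -30
40046 + (j - 112)*w(-10, 7) = 40046 + (-30 - 112)*4 = 40046 - 142*4 = 40046 - 568 = 39478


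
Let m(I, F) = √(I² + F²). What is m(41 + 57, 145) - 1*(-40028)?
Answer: 40028 + √30629 ≈ 40203.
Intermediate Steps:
m(I, F) = √(F² + I²)
m(41 + 57, 145) - 1*(-40028) = √(145² + (41 + 57)²) - 1*(-40028) = √(21025 + 98²) + 40028 = √(21025 + 9604) + 40028 = √30629 + 40028 = 40028 + √30629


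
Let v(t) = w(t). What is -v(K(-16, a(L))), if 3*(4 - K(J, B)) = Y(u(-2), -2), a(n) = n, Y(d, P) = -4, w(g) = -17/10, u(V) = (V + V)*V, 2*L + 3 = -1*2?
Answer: 17/10 ≈ 1.7000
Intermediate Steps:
L = -5/2 (L = -3/2 + (-1*2)/2 = -3/2 + (½)*(-2) = -3/2 - 1 = -5/2 ≈ -2.5000)
u(V) = 2*V² (u(V) = (2*V)*V = 2*V²)
w(g) = -17/10 (w(g) = -17*⅒ = -17/10)
K(J, B) = 16/3 (K(J, B) = 4 - ⅓*(-4) = 4 + 4/3 = 16/3)
v(t) = -17/10
-v(K(-16, a(L))) = -1*(-17/10) = 17/10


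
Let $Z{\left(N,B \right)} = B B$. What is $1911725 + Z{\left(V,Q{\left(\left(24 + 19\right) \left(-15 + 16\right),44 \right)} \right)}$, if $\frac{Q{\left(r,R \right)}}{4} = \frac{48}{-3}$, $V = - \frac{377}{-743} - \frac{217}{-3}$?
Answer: $1915821$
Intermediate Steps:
$V = \frac{162362}{2229}$ ($V = \left(-377\right) \left(- \frac{1}{743}\right) - - \frac{217}{3} = \frac{377}{743} + \frac{217}{3} = \frac{162362}{2229} \approx 72.841$)
$Q{\left(r,R \right)} = -64$ ($Q{\left(r,R \right)} = 4 \frac{48}{-3} = 4 \cdot 48 \left(- \frac{1}{3}\right) = 4 \left(-16\right) = -64$)
$Z{\left(N,B \right)} = B^{2}$
$1911725 + Z{\left(V,Q{\left(\left(24 + 19\right) \left(-15 + 16\right),44 \right)} \right)} = 1911725 + \left(-64\right)^{2} = 1911725 + 4096 = 1915821$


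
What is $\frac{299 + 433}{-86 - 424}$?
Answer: $- \frac{122}{85} \approx -1.4353$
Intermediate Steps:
$\frac{299 + 433}{-86 - 424} = \frac{732}{-510} = 732 \left(- \frac{1}{510}\right) = - \frac{122}{85}$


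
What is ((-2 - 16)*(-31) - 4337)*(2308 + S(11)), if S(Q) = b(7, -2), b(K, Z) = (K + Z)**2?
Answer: -8816407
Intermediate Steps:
S(Q) = 25 (S(Q) = (7 - 2)**2 = 5**2 = 25)
((-2 - 16)*(-31) - 4337)*(2308 + S(11)) = ((-2 - 16)*(-31) - 4337)*(2308 + 25) = (-18*(-31) - 4337)*2333 = (558 - 4337)*2333 = -3779*2333 = -8816407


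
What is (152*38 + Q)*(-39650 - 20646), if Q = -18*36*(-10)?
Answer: -738987776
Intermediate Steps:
Q = 6480 (Q = -648*(-10) = 6480)
(152*38 + Q)*(-39650 - 20646) = (152*38 + 6480)*(-39650 - 20646) = (5776 + 6480)*(-60296) = 12256*(-60296) = -738987776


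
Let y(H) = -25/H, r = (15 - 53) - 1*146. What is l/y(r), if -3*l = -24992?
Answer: 4598528/75 ≈ 61314.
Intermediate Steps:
r = -184 (r = -38 - 146 = -184)
l = 24992/3 (l = -⅓*(-24992) = 24992/3 ≈ 8330.7)
l/y(r) = 24992/(3*((-25/(-184)))) = 24992/(3*((-25*(-1/184)))) = 24992/(3*(25/184)) = (24992/3)*(184/25) = 4598528/75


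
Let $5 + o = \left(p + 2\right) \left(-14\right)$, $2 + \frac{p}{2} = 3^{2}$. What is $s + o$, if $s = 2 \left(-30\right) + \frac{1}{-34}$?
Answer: $- \frac{9827}{34} \approx -289.03$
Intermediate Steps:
$p = 14$ ($p = -4 + 2 \cdot 3^{2} = -4 + 2 \cdot 9 = -4 + 18 = 14$)
$o = -229$ ($o = -5 + \left(14 + 2\right) \left(-14\right) = -5 + 16 \left(-14\right) = -5 - 224 = -229$)
$s = - \frac{2041}{34}$ ($s = -60 - \frac{1}{34} = - \frac{2041}{34} \approx -60.029$)
$s + o = - \frac{2041}{34} - 229 = - \frac{9827}{34}$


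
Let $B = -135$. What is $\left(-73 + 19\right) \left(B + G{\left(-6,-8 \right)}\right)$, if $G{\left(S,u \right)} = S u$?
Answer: $4698$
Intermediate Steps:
$\left(-73 + 19\right) \left(B + G{\left(-6,-8 \right)}\right) = \left(-73 + 19\right) \left(-135 - -48\right) = - 54 \left(-135 + 48\right) = \left(-54\right) \left(-87\right) = 4698$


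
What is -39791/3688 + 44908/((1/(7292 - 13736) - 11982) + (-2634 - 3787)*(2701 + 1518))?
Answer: -6950424325454291/644096123698120 ≈ -10.791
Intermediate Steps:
-39791/3688 + 44908/((1/(7292 - 13736) - 11982) + (-2634 - 3787)*(2701 + 1518)) = -39791*1/3688 + 44908/((1/(-6444) - 11982) - 6421*4219) = -39791/3688 + 44908/((-1/6444 - 11982) - 27090199) = -39791/3688 + 44908/(-77212009/6444 - 27090199) = -39791/3688 + 44908/(-174646454365/6444) = -39791/3688 + 44908*(-6444/174646454365) = -39791/3688 - 289387152/174646454365 = -6950424325454291/644096123698120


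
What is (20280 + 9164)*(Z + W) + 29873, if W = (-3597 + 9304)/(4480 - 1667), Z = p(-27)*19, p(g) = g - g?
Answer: 252069657/2813 ≈ 89609.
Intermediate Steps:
p(g) = 0
Z = 0 (Z = 0*19 = 0)
W = 5707/2813 ≈ 2.0288
(20280 + 9164)*(Z + W) + 29873 = (20280 + 9164)*(0 + 5707/2813) + 29873 = 29444*(5707/2813) + 29873 = 168036908/2813 + 29873 = 252069657/2813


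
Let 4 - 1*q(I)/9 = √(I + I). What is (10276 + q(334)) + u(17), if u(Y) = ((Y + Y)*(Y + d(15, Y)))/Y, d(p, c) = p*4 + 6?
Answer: 10478 - 18*√167 ≈ 10245.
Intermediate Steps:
d(p, c) = 6 + 4*p (d(p, c) = 4*p + 6 = 6 + 4*p)
u(Y) = 132 + 2*Y (u(Y) = ((Y + Y)*(Y + (6 + 4*15)))/Y = ((2*Y)*(Y + (6 + 60)))/Y = ((2*Y)*(Y + 66))/Y = ((2*Y)*(66 + Y))/Y = (2*Y*(66 + Y))/Y = 132 + 2*Y)
q(I) = 36 - 9*√2*√I (q(I) = 36 - 9*√(I + I) = 36 - 9*√2*√I)
(10276 + q(334)) + u(17) = (10276 + (36 - 9*√2*√334)) + (132 + 2*17) = (10276 + (36 - 18*√167)) + (132 + 34) = (10312 - 18*√167) + 166 = 10478 - 18*√167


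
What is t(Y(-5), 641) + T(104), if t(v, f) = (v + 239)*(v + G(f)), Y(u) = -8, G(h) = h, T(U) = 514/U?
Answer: 7603853/52 ≈ 1.4623e+5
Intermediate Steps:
t(v, f) = (239 + v)*(f + v) (t(v, f) = (v + 239)*(v + f) = (239 + v)*(f + v))
t(Y(-5), 641) + T(104) = ((-8)² + 239*641 + 239*(-8) + 641*(-8)) + 514/104 = (64 + 153199 - 1912 - 5128) + 514*(1/104) = 146223 + 257/52 = 7603853/52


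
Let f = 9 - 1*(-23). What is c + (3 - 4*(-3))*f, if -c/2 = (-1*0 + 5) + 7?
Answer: 456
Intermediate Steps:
f = 32 (f = 9 + 23 = 32)
c = -24 (c = -2*((-1*0 + 5) + 7) = -2*((0 + 5) + 7) = -2*(5 + 7) = -2*12 = -24)
c + (3 - 4*(-3))*f = -24 + (3 - 4*(-3))*32 = -24 + (3 + 12)*32 = -24 + 15*32 = -24 + 480 = 456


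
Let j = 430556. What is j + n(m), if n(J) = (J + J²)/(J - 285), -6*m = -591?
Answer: 321155573/746 ≈ 4.3050e+5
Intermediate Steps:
m = 197/2 (m = -⅙*(-591) = 197/2 ≈ 98.500)
n(J) = (J + J²)/(-285 + J)
j + n(m) = 430556 + 197*(1 + 197/2)/(2*(-285 + 197/2)) = 430556 + (197/2)*(199/2)/(-373/2) = 430556 + (197/2)*(-2/373)*(199/2) = 430556 - 39203/746 = 321155573/746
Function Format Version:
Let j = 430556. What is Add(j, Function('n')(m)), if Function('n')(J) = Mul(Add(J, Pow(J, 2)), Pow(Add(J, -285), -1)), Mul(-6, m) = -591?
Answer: Rational(321155573, 746) ≈ 4.3050e+5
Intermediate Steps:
m = Rational(197, 2) (m = Mul(Rational(-1, 6), -591) = Rational(197, 2) ≈ 98.500)
Function('n')(J) = Mul(Pow(Add(-285, J), -1), Add(J, Pow(J, 2))) (Function('n')(J) = Mul(Add(J, Pow(J, 2)), Pow(Add(-285, J), -1)) = Mul(Pow(Add(-285, J), -1), Add(J, Pow(J, 2))))
Add(j, Function('n')(m)) = Add(430556, Mul(Rational(197, 2), Pow(Add(-285, Rational(197, 2)), -1), Add(1, Rational(197, 2)))) = Add(430556, Mul(Rational(197, 2), Pow(Rational(-373, 2), -1), Rational(199, 2))) = Add(430556, Mul(Rational(197, 2), Rational(-2, 373), Rational(199, 2))) = Add(430556, Rational(-39203, 746)) = Rational(321155573, 746)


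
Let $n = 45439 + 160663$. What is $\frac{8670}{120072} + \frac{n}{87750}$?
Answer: $\frac{163511999}{67540500} \approx 2.4209$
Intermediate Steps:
$n = 206102$
$\frac{8670}{120072} + \frac{n}{87750} = \frac{8670}{120072} + \frac{206102}{87750} = 8670 \cdot \frac{1}{120072} + 206102 \cdot \frac{1}{87750} = \frac{1445}{20012} + \frac{7927}{3375} = \frac{163511999}{67540500}$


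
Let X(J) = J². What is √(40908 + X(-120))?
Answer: 2*√13827 ≈ 235.18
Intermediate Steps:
√(40908 + X(-120)) = √(40908 + (-120)²) = √(40908 + 14400) = √55308 = 2*√13827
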